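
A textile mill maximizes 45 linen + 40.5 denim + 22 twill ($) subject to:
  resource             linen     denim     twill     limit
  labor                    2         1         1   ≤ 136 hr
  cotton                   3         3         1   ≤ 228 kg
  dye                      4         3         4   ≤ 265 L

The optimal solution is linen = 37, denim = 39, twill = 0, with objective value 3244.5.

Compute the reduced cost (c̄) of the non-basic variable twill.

-5

Binding: cotton and dye. Non-binding: labor (23 unused).
Slack constraints have shadow price 0 (complementary slackness).
Dual feasibility on the basic columns requires 3·y_cotton + 4·y_dye = 45, 3·y_cotton + 3·y_dye = 40.5.
→ y_cotton = 9 and y_dye = 4.5.
Reduced cost of twill: c₃ − yᵀa₃ = 22 − (9·1 + 4.5·4) = 22 − 27 = -5.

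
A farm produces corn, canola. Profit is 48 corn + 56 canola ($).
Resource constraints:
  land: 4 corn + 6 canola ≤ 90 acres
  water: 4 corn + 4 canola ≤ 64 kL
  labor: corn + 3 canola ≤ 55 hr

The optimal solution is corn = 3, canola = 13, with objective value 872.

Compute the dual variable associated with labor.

Binding: land and water. Non-binding: labor (13 unused).
Since labor is not tight, its dual is 0.
Dual feasibility on the basic columns requires 4·y_land + 4·y_water = 48, 6·y_land + 4·y_water = 56.
→ y_land = 4 and y_water = 8.
Shadow price of labor = 0.

0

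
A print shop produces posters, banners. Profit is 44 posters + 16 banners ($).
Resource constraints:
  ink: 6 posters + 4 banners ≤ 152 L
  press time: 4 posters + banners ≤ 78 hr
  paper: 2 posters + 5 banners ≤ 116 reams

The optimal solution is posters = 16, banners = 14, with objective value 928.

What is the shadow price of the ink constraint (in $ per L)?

At the optimum: ink uses 152 of 152 (binding); press time uses 78 of 78 (binding); paper uses 102 of 116 (slack = 14).
Slack constraints have shadow price 0 (complementary slackness).
From A_Bᵀ y = c: 6·y_ink + 4·y_press time = 44; 4·y_ink + 1·y_press time = 16.
Solving: y_ink = 2, y_press time = 8.
Shadow price of ink = 2.

2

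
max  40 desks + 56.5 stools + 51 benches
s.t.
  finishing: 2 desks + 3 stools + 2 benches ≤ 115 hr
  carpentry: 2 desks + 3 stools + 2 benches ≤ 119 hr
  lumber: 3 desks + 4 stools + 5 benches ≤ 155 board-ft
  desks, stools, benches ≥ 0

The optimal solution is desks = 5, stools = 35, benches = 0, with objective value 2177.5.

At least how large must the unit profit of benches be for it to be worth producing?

Check each constraint at x*: finishing 115/115 (tight); carpentry 115/119 (slack 4); lumber 155/155 (tight).
Slack constraints have shadow price 0 (complementary slackness).
From A_Bᵀ y = c: 2·y_finishing + 3·y_lumber = 40; 3·y_finishing + 4·y_lumber = 56.5.
→ y_finishing = 9.5 and y_lumber = 7.
benches enters the basis when its profit ≥ yᵀa₃ = 9.5·2 + 7·5 = 54.

54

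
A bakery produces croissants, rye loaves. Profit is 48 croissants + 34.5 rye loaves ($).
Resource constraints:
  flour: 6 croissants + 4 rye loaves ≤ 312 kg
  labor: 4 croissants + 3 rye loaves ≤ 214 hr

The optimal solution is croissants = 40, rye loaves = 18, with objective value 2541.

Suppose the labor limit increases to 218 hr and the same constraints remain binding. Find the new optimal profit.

At the optimum: flour uses 312 of 312 (binding); labor uses 214 of 214 (binding).
The binding rows give the dual system: 6·y_flour + 4·y_labor = 48 and 4·y_flour + 3·y_labor = 34.5.
Solving: y_flour = 3, y_labor = 7.5.
Δz = y_labor·Δb = 7.5 × (4) = 30, so new z* = 2541 + 30 = 2571.

2571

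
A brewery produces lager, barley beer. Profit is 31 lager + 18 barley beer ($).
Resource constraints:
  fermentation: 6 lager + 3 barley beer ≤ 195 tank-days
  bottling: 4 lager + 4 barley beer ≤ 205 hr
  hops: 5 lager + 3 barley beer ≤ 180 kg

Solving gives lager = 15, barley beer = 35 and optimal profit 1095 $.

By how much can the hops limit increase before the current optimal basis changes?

Binding constraints: fermentation, hops. The basis is B = [[6,3],[5,3]] with det 3.
Per unit increase in hops, x* moves by d = (-1, 2).
The basis stays optimal until bottling becomes binding; allowable increase = 1.25 kg.

1.25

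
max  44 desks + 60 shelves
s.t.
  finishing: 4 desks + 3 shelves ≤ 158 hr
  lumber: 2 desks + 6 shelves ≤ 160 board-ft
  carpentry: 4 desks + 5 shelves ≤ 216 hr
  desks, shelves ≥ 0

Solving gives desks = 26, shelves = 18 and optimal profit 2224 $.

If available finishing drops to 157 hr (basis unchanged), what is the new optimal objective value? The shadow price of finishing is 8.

2216

Δb = -1, so new z* = 2224 + (8)·(-1) = 2224 − 8 = 2216.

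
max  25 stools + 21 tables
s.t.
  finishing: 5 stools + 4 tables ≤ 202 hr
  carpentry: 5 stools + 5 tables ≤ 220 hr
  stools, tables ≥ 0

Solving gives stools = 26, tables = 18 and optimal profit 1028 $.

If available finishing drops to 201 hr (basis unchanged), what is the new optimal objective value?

1024

At the optimum: finishing uses 202 of 202 (binding); carpentry uses 220 of 220 (binding).
From A_Bᵀ y = c: 5·y_finishing + 5·y_carpentry = 25; 4·y_finishing + 5·y_carpentry = 21.
→ y_finishing = 4 and y_carpentry = 1.
Δz = y_finishing·Δb = 4 × (-1) = -4, so new z* = 1028 − 4 = 1024.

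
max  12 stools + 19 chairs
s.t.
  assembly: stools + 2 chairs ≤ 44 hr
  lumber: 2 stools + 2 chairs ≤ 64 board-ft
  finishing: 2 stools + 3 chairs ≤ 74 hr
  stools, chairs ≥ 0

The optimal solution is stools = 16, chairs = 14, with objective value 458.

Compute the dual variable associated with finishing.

Binding: assembly and finishing. Non-binding: lumber (4 unused).
Since lumber is not tight, its dual is 0.
The binding rows give the dual system: 1·y_assembly + 2·y_finishing = 12 and 2·y_assembly + 3·y_finishing = 19.
Solving: y_assembly = 2, y_finishing = 5.
Shadow price of finishing = 5.

5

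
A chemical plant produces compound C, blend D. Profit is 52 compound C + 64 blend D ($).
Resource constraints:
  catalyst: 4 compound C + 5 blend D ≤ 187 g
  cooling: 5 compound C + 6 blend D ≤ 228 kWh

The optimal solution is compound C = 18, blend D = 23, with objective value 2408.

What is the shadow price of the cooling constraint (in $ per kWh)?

4

At the optimum: catalyst uses 187 of 187 (binding); cooling uses 228 of 228 (binding).
Dual feasibility on the basic columns requires 4·y_catalyst + 5·y_cooling = 52, 5·y_catalyst + 6·y_cooling = 64.
→ y_catalyst = 8 and y_cooling = 4.
Shadow price of cooling = 4.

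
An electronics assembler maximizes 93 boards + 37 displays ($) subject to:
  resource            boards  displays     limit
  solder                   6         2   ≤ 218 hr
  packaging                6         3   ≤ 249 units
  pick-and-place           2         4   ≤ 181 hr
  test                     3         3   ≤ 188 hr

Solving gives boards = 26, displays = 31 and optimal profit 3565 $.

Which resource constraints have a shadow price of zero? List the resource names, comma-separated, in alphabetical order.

solder: 218/218 (binding)
packaging: 249/249 (binding)
pick-and-place: 176/181 (slack 5)
test: 171/188 (slack 17)
By complementary slackness, a constraint with positive slack has shadow price 0 → pick-and-place, test.

pick-and-place, test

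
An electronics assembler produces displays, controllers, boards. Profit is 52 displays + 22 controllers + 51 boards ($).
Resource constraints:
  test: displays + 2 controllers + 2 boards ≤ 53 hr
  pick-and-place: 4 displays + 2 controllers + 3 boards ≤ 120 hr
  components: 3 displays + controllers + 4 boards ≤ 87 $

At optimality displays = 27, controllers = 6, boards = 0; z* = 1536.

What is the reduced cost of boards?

Check each constraint at x*: test 39/53 (slack 14); pick-and-place 120/120 (tight); components 87/87 (tight).
Since test is not tight, its dual is 0.
From A_Bᵀ y = c: 4·y_pick-and-place + 3·y_components = 52; 2·y_pick-and-place + 1·y_components = 22.
→ y_pick-and-place = 7 and y_components = 8.
Reduced cost of boards: c₃ − yᵀa₃ = 51 − (7·3 + 8·4) = 51 − 53 = -2.

-2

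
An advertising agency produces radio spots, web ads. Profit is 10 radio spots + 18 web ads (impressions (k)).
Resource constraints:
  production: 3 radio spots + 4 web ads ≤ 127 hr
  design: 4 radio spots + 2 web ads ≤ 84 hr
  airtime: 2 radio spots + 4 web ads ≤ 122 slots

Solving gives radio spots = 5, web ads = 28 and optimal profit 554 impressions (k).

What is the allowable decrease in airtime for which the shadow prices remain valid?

3.2

Binding constraints: production, airtime. The basis is B = [[3,4],[2,4]] with det 4.
Per unit decrease in airtime, x* moves by d = (1, -0.75).
The basis stays optimal until design becomes binding; allowable decrease = 3.2 slots.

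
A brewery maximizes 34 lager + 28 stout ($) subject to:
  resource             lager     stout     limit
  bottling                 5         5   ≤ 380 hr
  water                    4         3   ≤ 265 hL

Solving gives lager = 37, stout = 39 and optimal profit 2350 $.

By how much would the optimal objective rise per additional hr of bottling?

2

Check each constraint at x*: bottling 380/380 (tight); water 265/265 (tight).
From A_Bᵀ y = c: 5·y_bottling + 4·y_water = 34; 5·y_bottling + 3·y_water = 28.
Solving: y_bottling = 2, y_water = 6.
Shadow price of bottling = 2.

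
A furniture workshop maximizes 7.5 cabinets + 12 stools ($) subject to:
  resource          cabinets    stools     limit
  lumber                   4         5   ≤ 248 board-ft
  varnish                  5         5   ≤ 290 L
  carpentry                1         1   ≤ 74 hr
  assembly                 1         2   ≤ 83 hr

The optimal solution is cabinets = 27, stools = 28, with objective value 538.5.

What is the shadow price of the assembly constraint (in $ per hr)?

Check each constraint at x*: lumber 248/248 (tight); varnish 275/290 (slack 15); carpentry 55/74 (slack 19); assembly 83/83 (tight).
Slack constraints have shadow price 0 (complementary slackness).
Dual feasibility on the basic columns requires 4·y_lumber + 1·y_assembly = 7.5, 5·y_lumber + 2·y_assembly = 12.
Solving: y_lumber = 1, y_assembly = 3.5.
Shadow price of assembly = 3.5.

3.5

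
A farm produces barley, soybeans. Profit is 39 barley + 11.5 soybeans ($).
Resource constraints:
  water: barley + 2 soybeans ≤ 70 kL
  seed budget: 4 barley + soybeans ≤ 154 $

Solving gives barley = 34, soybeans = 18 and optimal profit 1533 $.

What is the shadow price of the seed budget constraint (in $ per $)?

Both water and seed budget are binding at x*.
Dual feasibility on the basic columns requires 1·y_water + 4·y_seed budget = 39, 2·y_water + 1·y_seed budget = 11.5.
→ y_water = 1 and y_seed budget = 9.5.
Shadow price of seed budget = 9.5.

9.5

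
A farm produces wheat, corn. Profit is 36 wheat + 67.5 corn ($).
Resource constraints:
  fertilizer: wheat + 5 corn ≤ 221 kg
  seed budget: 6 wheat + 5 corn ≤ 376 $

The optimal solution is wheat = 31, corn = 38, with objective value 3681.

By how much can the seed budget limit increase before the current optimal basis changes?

950

Binding constraints: fertilizer, seed budget. The basis is B = [[1,5],[6,5]] with det -25.
Per unit increase in seed budget, x* moves by d = (0.2, -0.04).
The basis stays optimal until corn reaches 0; allowable increase = 950 $.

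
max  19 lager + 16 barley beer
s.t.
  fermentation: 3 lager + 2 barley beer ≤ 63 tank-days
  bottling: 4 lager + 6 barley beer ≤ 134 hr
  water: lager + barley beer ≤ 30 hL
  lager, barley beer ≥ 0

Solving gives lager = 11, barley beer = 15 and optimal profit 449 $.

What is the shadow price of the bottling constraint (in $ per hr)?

1

Binding: fermentation and bottling. Non-binding: water (4 unused).
Slack constraints have shadow price 0 (complementary slackness).
Dual feasibility on the basic columns requires 3·y_fermentation + 4·y_bottling = 19, 2·y_fermentation + 6·y_bottling = 16.
This yields shadow prices y_fermentation = 5, y_bottling = 1.
Shadow price of bottling = 1.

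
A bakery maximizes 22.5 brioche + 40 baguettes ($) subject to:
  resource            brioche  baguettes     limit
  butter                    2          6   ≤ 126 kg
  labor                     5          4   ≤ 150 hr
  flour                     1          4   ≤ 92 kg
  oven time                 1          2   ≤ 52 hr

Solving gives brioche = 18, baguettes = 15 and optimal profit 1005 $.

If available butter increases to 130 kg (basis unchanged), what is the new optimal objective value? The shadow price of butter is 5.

1025

Δb = 4, so new z* = 1005 + (5)·(4) = 1005 + 20 = 1025.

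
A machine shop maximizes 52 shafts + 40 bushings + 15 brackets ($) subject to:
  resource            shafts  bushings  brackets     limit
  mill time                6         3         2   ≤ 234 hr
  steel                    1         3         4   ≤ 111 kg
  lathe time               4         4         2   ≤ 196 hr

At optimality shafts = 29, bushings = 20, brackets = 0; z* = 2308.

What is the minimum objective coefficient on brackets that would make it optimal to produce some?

Check each constraint at x*: mill time 234/234 (tight); steel 89/111 (slack 22); lathe time 196/196 (tight).
By complementary slackness, y = 0 for the non-binding constraint.
Dual feasibility on the basic columns requires 6·y_mill time + 4·y_lathe time = 52, 3·y_mill time + 4·y_lathe time = 40.
Solving: y_mill time = 4, y_lathe time = 7.
brackets enters the basis when its profit ≥ yᵀa₃ = 4·2 + 7·2 = 22.

22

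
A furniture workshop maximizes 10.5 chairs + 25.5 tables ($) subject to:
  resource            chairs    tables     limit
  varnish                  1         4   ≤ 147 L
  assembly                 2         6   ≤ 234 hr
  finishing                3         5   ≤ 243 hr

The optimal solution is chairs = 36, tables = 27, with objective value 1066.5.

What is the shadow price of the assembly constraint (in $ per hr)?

Check each constraint at x*: varnish 144/147 (slack 3); assembly 234/234 (tight); finishing 243/243 (tight).
By complementary slackness, y = 0 for the non-binding constraint.
Dual feasibility on the basic columns requires 2·y_assembly + 3·y_finishing = 10.5, 6·y_assembly + 5·y_finishing = 25.5.
This yields shadow prices y_assembly = 3, y_finishing = 1.5.
Shadow price of assembly = 3.

3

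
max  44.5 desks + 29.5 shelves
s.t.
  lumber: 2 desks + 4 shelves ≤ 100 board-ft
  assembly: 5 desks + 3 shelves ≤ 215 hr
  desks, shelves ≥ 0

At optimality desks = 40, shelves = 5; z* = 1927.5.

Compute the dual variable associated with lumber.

1

Both lumber and assembly are binding at x*.
From A_Bᵀ y = c: 2·y_lumber + 5·y_assembly = 44.5; 4·y_lumber + 3·y_assembly = 29.5.
Solving: y_lumber = 1, y_assembly = 8.5.
Shadow price of lumber = 1.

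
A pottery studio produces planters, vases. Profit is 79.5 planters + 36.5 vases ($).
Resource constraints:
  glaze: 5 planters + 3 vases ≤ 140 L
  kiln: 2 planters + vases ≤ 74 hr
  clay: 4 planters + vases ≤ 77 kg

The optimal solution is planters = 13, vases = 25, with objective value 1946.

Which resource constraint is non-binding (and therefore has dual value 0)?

kiln

glaze: 140/140 (binding)
kiln: 51/74 (slack 23)
clay: 77/77 (binding)
By complementary slackness, a constraint with positive slack has shadow price 0 → kiln.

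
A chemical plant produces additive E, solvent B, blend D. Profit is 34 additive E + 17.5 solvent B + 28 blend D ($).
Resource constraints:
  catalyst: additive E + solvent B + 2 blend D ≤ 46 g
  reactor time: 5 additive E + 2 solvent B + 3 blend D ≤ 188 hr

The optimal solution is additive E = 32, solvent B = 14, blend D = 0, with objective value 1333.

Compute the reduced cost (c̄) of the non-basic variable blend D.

At the optimum: catalyst uses 46 of 46 (binding); reactor time uses 188 of 188 (binding).
Dual feasibility on the basic columns requires 1·y_catalyst + 5·y_reactor time = 34, 1·y_catalyst + 2·y_reactor time = 17.5.
Solving: y_catalyst = 6.5, y_reactor time = 5.5.
Reduced cost of blend D: c₃ − yᵀa₃ = 28 − (6.5·2 + 5.5·3) = 28 − 29.5 = -1.5.

-1.5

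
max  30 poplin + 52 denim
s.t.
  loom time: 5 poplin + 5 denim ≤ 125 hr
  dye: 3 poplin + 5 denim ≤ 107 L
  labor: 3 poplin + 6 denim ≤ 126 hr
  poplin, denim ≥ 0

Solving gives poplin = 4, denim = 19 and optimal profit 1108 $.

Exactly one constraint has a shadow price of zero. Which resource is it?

loom time: 115/125 (slack 10)
dye: 107/107 (binding)
labor: 126/126 (binding)
By complementary slackness, a constraint with positive slack has shadow price 0 → loom time.

loom time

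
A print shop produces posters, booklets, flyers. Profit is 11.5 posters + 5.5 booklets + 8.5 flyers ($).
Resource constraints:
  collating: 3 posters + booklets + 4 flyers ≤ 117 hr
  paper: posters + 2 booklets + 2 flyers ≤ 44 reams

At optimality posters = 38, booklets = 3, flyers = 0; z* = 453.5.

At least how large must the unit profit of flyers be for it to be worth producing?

16

Check each constraint at x*: collating 117/117 (tight); paper 44/44 (tight).
The binding rows give the dual system: 3·y_collating + 1·y_paper = 11.5 and 1·y_collating + 2·y_paper = 5.5.
→ y_collating = 3.5 and y_paper = 1.
flyers enters the basis when its profit ≥ yᵀa₃ = 3.5·4 + 1·2 = 16.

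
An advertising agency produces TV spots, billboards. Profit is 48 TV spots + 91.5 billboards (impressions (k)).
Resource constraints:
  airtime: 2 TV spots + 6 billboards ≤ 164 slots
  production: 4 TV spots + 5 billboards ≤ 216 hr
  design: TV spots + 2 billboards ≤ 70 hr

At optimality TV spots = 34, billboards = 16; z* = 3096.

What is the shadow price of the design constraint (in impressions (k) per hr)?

0

Check each constraint at x*: airtime 164/164 (tight); production 216/216 (tight); design 66/70 (slack 4).
By complementary slackness, y = 0 for the non-binding constraint.
Dual feasibility on the basic columns requires 2·y_airtime + 4·y_production = 48, 6·y_airtime + 5·y_production = 91.5.
This yields shadow prices y_airtime = 9, y_production = 7.5.
Shadow price of design = 0.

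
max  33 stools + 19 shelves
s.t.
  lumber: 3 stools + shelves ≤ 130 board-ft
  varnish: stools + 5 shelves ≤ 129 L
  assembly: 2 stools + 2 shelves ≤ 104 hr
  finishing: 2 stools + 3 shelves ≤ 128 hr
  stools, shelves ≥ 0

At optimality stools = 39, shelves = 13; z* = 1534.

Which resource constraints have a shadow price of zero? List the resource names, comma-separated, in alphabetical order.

finishing, varnish

lumber: 130/130 (binding)
varnish: 104/129 (slack 25)
assembly: 104/104 (binding)
finishing: 117/128 (slack 11)
By complementary slackness, a constraint with positive slack has shadow price 0 → finishing, varnish.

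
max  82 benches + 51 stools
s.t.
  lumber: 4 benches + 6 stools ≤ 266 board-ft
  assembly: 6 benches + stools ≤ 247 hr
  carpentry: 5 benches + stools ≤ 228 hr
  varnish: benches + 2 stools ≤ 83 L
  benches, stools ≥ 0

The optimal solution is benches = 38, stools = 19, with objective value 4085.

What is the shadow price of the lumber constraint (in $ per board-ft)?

Binding: lumber and assembly. Non-binding: carpentry (19 unused), varnish (7 unused).
Slack constraints have shadow price 0 (complementary slackness).
The binding rows give the dual system: 4·y_lumber + 6·y_assembly = 82 and 6·y_lumber + 1·y_assembly = 51.
Solving: y_lumber = 7, y_assembly = 9.
Shadow price of lumber = 7.

7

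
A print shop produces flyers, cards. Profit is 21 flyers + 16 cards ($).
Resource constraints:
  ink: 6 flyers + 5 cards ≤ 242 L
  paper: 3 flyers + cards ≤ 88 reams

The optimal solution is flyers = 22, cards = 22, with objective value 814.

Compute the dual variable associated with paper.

1

Check each constraint at x*: ink 242/242 (tight); paper 88/88 (tight).
From A_Bᵀ y = c: 6·y_ink + 3·y_paper = 21; 5·y_ink + 1·y_paper = 16.
This yields shadow prices y_ink = 3, y_paper = 1.
Shadow price of paper = 1.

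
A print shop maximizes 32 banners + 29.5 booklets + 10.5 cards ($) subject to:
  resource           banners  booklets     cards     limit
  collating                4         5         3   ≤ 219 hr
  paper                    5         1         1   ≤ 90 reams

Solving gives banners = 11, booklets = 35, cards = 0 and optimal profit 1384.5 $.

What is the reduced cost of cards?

-8

Both collating and paper are binding at x*.
Dual feasibility on the basic columns requires 4·y_collating + 5·y_paper = 32, 5·y_collating + 1·y_paper = 29.5.
This yields shadow prices y_collating = 5.5, y_paper = 2.
Reduced cost of cards: c₃ − yᵀa₃ = 10.5 − (5.5·3 + 2·1) = 10.5 − 18.5 = -8.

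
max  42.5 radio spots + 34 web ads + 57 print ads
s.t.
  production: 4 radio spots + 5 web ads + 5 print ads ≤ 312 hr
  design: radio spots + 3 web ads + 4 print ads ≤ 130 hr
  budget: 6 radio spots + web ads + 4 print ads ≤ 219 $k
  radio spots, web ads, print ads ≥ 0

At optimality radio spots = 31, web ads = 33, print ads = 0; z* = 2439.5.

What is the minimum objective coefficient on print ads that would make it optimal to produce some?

60

Binding: design and budget. Non-binding: production (23 unused).
Since production is not tight, its dual is 0.
Dual feasibility on the basic columns requires 1·y_design + 6·y_budget = 42.5, 3·y_design + 1·y_budget = 34.
This yields shadow prices y_design = 9.5, y_budget = 5.5.
print ads enters the basis when its profit ≥ yᵀa₃ = 9.5·4 + 5.5·4 = 60.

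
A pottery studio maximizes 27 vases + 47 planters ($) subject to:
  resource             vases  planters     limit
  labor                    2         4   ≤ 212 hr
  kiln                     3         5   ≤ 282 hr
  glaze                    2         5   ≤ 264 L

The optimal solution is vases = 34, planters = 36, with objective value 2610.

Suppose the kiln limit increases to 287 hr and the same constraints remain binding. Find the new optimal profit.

Binding: labor and kiln. Non-binding: glaze (16 unused).
By complementary slackness, y = 0 for the non-binding constraint.
The binding rows give the dual system: 2·y_labor + 3·y_kiln = 27 and 4·y_labor + 5·y_kiln = 47.
This yields shadow prices y_labor = 3, y_kiln = 7.
Δz = y_kiln·Δb = 7 × (5) = 35, so new z* = 2610 + 35 = 2645.

2645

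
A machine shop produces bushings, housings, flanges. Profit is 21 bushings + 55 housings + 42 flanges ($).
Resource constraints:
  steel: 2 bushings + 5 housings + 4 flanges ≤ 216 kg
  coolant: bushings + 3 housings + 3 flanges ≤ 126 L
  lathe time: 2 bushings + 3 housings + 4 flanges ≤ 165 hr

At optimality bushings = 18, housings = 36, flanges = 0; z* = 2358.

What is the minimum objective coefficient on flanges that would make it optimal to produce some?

47

Check each constraint at x*: steel 216/216 (tight); coolant 126/126 (tight); lathe time 144/165 (slack 21).
Slack constraints have shadow price 0 (complementary slackness).
From A_Bᵀ y = c: 2·y_steel + 1·y_coolant = 21; 5·y_steel + 3·y_coolant = 55.
Solving: y_steel = 8, y_coolant = 5.
flanges enters the basis when its profit ≥ yᵀa₃ = 8·4 + 5·3 = 47.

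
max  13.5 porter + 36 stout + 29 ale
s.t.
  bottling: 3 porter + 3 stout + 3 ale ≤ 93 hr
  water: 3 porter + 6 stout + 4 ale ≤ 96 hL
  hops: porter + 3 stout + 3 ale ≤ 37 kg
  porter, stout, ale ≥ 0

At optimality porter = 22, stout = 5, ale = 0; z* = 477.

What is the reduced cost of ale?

-4

At the optimum: bottling uses 81 of 93 (slack = 12); water uses 96 of 96 (binding); hops uses 37 of 37 (binding).
By complementary slackness, y = 0 for the non-binding constraint.
From A_Bᵀ y = c: 3·y_water + 1·y_hops = 13.5; 6·y_water + 3·y_hops = 36.
Solving: y_water = 1.5, y_hops = 9.
Reduced cost of ale: c₃ − yᵀa₃ = 29 − (1.5·4 + 9·3) = 29 − 33 = -4.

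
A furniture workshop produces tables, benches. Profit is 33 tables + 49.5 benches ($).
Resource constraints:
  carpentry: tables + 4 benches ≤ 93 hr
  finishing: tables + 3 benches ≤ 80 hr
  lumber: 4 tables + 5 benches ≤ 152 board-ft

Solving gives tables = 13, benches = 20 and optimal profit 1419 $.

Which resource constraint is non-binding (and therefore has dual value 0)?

carpentry: 93/93 (binding)
finishing: 73/80 (slack 7)
lumber: 152/152 (binding)
By complementary slackness, a constraint with positive slack has shadow price 0 → finishing.

finishing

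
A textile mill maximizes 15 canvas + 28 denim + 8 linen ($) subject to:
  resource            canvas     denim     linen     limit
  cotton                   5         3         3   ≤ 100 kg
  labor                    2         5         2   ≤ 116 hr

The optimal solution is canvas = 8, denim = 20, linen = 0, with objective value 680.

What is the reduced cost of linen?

Both cotton and labor are binding at x*.
From A_Bᵀ y = c: 5·y_cotton + 2·y_labor = 15; 3·y_cotton + 5·y_labor = 28.
Solving: y_cotton = 1, y_labor = 5.
Reduced cost of linen: c₃ − yᵀa₃ = 8 − (1·3 + 5·2) = 8 − 13 = -5.

-5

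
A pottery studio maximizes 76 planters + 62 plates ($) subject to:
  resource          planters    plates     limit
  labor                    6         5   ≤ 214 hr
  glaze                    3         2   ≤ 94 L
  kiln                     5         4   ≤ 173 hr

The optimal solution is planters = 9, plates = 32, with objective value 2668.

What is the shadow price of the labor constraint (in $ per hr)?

6

Binding: labor and kiln. Non-binding: glaze (3 unused).
By complementary slackness, y = 0 for the non-binding constraint.
Dual feasibility on the basic columns requires 6·y_labor + 5·y_kiln = 76, 5·y_labor + 4·y_kiln = 62.
Solving: y_labor = 6, y_kiln = 8.
Shadow price of labor = 6.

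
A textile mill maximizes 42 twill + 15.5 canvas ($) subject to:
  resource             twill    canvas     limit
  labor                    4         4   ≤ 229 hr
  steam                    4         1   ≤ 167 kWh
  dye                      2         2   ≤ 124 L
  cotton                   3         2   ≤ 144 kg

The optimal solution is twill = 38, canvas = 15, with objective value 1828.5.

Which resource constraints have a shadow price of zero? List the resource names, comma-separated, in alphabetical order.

labor: 212/229 (slack 17)
steam: 167/167 (binding)
dye: 106/124 (slack 18)
cotton: 144/144 (binding)
By complementary slackness, a constraint with positive slack has shadow price 0 → dye, labor.

dye, labor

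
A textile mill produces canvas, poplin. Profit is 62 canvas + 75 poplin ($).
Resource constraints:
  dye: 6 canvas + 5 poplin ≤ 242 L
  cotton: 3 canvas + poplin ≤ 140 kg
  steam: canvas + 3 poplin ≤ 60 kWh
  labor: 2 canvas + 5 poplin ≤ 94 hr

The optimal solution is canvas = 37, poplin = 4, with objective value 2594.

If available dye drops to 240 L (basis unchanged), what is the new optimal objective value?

2578

Binding: dye and labor. Non-binding: cotton (25 unused), steam (11 unused).
Slack constraints have shadow price 0 (complementary slackness).
From A_Bᵀ y = c: 6·y_dye + 2·y_labor = 62; 5·y_dye + 5·y_labor = 75.
Solving: y_dye = 8, y_labor = 7.
Δz = y_dye·Δb = 8 × (-2) = -16, so new z* = 2594 − 16 = 2578.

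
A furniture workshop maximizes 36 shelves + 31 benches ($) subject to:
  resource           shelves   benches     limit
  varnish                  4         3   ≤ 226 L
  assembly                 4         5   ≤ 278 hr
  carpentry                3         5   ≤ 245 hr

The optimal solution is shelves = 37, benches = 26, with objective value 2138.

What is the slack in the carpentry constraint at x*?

carpentry used = 3·37 + 5·26 = 241; slack = 245 − 241 = 4.

4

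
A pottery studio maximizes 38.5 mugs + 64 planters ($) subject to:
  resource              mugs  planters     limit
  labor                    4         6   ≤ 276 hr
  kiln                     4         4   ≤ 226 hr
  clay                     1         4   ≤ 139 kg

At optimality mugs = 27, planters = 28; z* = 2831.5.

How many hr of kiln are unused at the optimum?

6

kiln used = 4·27 + 4·28 = 220; slack = 226 − 220 = 6.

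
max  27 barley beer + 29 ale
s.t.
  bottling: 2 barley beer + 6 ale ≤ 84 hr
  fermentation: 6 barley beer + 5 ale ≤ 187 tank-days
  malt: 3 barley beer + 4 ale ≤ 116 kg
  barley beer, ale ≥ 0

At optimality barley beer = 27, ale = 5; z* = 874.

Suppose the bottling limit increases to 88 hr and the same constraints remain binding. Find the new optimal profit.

Check each constraint at x*: bottling 84/84 (tight); fermentation 187/187 (tight); malt 101/116 (slack 15).
Slack constraints have shadow price 0 (complementary slackness).
From A_Bᵀ y = c: 2·y_bottling + 6·y_fermentation = 27; 6·y_bottling + 5·y_fermentation = 29.
This yields shadow prices y_bottling = 1.5, y_fermentation = 4.
Δz = y_bottling·Δb = 1.5 × (4) = 6, so new z* = 874 + 6 = 880.

880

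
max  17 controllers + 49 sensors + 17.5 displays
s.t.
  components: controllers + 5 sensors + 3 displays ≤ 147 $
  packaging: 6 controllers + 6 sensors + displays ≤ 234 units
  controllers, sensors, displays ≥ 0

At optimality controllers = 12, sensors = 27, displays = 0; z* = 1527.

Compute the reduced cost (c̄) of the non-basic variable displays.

-8

At the optimum: components uses 147 of 147 (binding); packaging uses 234 of 234 (binding).
The binding rows give the dual system: 1·y_components + 6·y_packaging = 17 and 5·y_components + 6·y_packaging = 49.
This yields shadow prices y_components = 8, y_packaging = 1.5.
Reduced cost of displays: c₃ − yᵀa₃ = 17.5 − (8·3 + 1.5·1) = 17.5 − 25.5 = -8.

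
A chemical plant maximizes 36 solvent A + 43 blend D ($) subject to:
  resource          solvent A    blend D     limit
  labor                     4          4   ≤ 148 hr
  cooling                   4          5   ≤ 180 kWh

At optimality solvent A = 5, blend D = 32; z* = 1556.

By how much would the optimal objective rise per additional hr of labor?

Check each constraint at x*: labor 148/148 (tight); cooling 180/180 (tight).
Dual feasibility on the basic columns requires 4·y_labor + 4·y_cooling = 36, 4·y_labor + 5·y_cooling = 43.
This yields shadow prices y_labor = 2, y_cooling = 7.
Shadow price of labor = 2.

2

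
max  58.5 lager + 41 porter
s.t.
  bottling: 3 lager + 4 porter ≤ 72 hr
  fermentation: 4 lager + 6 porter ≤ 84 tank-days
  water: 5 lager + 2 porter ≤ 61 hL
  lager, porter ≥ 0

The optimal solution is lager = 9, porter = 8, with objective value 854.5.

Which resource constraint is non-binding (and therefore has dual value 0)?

bottling: 59/72 (slack 13)
fermentation: 84/84 (binding)
water: 61/61 (binding)
By complementary slackness, a constraint with positive slack has shadow price 0 → bottling.

bottling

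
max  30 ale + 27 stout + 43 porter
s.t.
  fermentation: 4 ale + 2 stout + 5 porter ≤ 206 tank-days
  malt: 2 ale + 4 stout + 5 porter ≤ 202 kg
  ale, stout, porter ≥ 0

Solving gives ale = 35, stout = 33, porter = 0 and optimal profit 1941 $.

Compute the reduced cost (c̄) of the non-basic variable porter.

-4.5

Both fermentation and malt are binding at x*.
From A_Bᵀ y = c: 4·y_fermentation + 2·y_malt = 30; 2·y_fermentation + 4·y_malt = 27.
This yields shadow prices y_fermentation = 5.5, y_malt = 4.
Reduced cost of porter: c₃ − yᵀa₃ = 43 − (5.5·5 + 4·5) = 43 − 47.5 = -4.5.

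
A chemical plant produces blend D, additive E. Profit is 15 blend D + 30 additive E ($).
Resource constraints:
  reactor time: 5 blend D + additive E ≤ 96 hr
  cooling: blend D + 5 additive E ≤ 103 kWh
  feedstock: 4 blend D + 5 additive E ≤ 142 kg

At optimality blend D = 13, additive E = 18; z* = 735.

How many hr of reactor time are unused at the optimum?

13

reactor time used = 5·13 + 1·18 = 83; slack = 96 − 83 = 13.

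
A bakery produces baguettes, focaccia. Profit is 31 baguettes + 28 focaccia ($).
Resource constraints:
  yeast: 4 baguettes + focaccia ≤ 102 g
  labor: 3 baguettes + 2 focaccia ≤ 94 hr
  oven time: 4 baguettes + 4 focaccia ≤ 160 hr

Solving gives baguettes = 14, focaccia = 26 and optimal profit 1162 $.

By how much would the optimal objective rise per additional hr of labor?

3

Binding: labor and oven time. Non-binding: yeast (20 unused).
Since yeast is not tight, its dual is 0.
From A_Bᵀ y = c: 3·y_labor + 4·y_oven time = 31; 2·y_labor + 4·y_oven time = 28.
→ y_labor = 3 and y_oven time = 5.5.
Shadow price of labor = 3.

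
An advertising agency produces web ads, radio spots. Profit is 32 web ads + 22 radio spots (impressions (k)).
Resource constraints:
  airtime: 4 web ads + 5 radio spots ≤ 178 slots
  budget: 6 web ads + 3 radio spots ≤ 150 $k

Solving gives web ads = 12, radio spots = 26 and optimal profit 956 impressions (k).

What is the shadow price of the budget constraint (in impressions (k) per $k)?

4

Check each constraint at x*: airtime 178/178 (tight); budget 150/150 (tight).
The binding rows give the dual system: 4·y_airtime + 6·y_budget = 32 and 5·y_airtime + 3·y_budget = 22.
Solving: y_airtime = 2, y_budget = 4.
Shadow price of budget = 4.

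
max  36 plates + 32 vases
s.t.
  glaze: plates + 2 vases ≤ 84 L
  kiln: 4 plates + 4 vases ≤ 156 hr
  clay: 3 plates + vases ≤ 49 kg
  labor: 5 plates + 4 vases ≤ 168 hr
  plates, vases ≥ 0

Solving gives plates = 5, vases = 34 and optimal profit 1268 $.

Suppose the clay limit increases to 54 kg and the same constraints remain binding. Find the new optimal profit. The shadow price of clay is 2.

1278

Δb = 5, so new z* = 1268 + (2)·(5) = 1268 + 10 = 1278.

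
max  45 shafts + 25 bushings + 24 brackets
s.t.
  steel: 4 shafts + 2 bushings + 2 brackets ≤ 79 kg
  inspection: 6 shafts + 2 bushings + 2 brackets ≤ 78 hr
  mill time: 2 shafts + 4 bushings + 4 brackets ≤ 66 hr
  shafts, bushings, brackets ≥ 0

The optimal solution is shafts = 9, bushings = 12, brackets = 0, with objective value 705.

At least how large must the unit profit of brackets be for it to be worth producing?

25

Check each constraint at x*: steel 60/79 (slack 19); inspection 78/78 (tight); mill time 66/66 (tight).
By complementary slackness, y = 0 for the non-binding constraint.
From A_Bᵀ y = c: 6·y_inspection + 2·y_mill time = 45; 2·y_inspection + 4·y_mill time = 25.
→ y_inspection = 6.5 and y_mill time = 3.
brackets enters the basis when its profit ≥ yᵀa₃ = 6.5·2 + 3·4 = 25.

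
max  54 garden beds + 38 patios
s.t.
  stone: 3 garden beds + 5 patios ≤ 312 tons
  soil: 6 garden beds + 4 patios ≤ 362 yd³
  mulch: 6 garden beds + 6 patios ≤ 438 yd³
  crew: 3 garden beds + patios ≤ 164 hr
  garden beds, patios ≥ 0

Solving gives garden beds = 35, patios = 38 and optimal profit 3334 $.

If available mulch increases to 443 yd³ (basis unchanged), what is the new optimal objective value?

Check each constraint at x*: stone 295/312 (slack 17); soil 362/362 (tight); mulch 438/438 (tight); crew 143/164 (slack 21).
Slack constraints have shadow price 0 (complementary slackness).
Dual feasibility on the basic columns requires 6·y_soil + 6·y_mulch = 54, 4·y_soil + 6·y_mulch = 38.
Solving: y_soil = 8, y_mulch = 1.
Δz = y_mulch·Δb = 1 × (5) = 5, so new z* = 3334 + 5 = 3339.

3339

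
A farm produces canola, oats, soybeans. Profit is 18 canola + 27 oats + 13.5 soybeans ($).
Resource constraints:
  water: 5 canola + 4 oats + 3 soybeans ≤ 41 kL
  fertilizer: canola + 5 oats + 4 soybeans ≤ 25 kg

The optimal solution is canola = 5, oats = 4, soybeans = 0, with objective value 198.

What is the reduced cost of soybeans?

At the optimum: water uses 41 of 41 (binding); fertilizer uses 25 of 25 (binding).
Dual feasibility on the basic columns requires 5·y_water + 1·y_fertilizer = 18, 4·y_water + 5·y_fertilizer = 27.
Solving: y_water = 3, y_fertilizer = 3.
Reduced cost of soybeans: c₃ − yᵀa₃ = 13.5 − (3·3 + 3·4) = 13.5 − 21 = -7.5.

-7.5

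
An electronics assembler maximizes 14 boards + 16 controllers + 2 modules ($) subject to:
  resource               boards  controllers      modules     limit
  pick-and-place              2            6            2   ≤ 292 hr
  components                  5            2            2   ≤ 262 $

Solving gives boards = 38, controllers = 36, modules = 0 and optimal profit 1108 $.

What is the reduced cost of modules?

-6

At the optimum: pick-and-place uses 292 of 292 (binding); components uses 262 of 262 (binding).
From A_Bᵀ y = c: 2·y_pick-and-place + 5·y_components = 14; 6·y_pick-and-place + 2·y_components = 16.
This yields shadow prices y_pick-and-place = 2, y_components = 2.
Reduced cost of modules: c₃ − yᵀa₃ = 2 − (2·2 + 2·2) = 2 − 8 = -6.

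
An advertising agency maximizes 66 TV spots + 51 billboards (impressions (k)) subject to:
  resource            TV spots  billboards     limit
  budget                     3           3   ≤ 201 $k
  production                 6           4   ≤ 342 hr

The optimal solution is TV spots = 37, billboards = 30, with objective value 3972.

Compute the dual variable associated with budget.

Check each constraint at x*: budget 201/201 (tight); production 342/342 (tight).
From A_Bᵀ y = c: 3·y_budget + 6·y_production = 66; 3·y_budget + 4·y_production = 51.
This yields shadow prices y_budget = 7, y_production = 7.5.
Shadow price of budget = 7.

7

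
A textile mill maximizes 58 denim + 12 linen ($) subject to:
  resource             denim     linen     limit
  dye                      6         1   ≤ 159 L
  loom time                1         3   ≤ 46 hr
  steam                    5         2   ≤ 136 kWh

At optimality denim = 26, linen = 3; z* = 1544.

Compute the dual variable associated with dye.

Check each constraint at x*: dye 159/159 (tight); loom time 35/46 (slack 11); steam 136/136 (tight).
By complementary slackness, y = 0 for the non-binding constraint.
The binding rows give the dual system: 6·y_dye + 5·y_steam = 58 and 1·y_dye + 2·y_steam = 12.
Solving: y_dye = 8, y_steam = 2.
Shadow price of dye = 8.

8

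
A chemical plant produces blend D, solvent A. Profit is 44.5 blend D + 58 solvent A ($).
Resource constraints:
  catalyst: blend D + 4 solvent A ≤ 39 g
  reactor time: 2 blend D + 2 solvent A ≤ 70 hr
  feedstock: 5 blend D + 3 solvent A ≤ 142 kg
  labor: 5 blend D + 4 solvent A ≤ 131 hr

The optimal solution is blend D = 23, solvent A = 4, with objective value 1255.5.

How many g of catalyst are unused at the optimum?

catalyst used = 1·23 + 4·4 = 39; slack = 39 − 39 = 0.

0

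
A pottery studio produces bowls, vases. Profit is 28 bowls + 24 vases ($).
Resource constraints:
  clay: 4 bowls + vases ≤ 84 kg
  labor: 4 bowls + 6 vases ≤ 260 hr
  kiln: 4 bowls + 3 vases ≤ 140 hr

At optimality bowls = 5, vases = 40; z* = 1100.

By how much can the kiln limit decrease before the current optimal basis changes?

10

Binding constraints: labor, kiln. The basis is B = [[4,6],[4,3]] with det -12.
Per unit decrease in kiln, x* moves by d = (-0.5, 0.3333).
The basis stays optimal until bowls reaches 0; allowable decrease = 10 hr.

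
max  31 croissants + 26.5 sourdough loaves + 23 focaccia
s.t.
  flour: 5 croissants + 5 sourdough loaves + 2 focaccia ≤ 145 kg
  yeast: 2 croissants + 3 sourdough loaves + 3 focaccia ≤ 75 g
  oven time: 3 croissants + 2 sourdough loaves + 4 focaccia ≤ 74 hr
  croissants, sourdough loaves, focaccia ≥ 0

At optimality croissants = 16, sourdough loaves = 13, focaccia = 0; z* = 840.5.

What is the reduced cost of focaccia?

Check each constraint at x*: flour 145/145 (tight); yeast 71/75 (slack 4); oven time 74/74 (tight).
Since yeast is not tight, its dual is 0.
The binding rows give the dual system: 5·y_flour + 3·y_oven time = 31 and 5·y_flour + 2·y_oven time = 26.5.
This yields shadow prices y_flour = 3.5, y_oven time = 4.5.
Reduced cost of focaccia: c₃ − yᵀa₃ = 23 − (3.5·2 + 4.5·4) = 23 − 25 = -2.

-2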